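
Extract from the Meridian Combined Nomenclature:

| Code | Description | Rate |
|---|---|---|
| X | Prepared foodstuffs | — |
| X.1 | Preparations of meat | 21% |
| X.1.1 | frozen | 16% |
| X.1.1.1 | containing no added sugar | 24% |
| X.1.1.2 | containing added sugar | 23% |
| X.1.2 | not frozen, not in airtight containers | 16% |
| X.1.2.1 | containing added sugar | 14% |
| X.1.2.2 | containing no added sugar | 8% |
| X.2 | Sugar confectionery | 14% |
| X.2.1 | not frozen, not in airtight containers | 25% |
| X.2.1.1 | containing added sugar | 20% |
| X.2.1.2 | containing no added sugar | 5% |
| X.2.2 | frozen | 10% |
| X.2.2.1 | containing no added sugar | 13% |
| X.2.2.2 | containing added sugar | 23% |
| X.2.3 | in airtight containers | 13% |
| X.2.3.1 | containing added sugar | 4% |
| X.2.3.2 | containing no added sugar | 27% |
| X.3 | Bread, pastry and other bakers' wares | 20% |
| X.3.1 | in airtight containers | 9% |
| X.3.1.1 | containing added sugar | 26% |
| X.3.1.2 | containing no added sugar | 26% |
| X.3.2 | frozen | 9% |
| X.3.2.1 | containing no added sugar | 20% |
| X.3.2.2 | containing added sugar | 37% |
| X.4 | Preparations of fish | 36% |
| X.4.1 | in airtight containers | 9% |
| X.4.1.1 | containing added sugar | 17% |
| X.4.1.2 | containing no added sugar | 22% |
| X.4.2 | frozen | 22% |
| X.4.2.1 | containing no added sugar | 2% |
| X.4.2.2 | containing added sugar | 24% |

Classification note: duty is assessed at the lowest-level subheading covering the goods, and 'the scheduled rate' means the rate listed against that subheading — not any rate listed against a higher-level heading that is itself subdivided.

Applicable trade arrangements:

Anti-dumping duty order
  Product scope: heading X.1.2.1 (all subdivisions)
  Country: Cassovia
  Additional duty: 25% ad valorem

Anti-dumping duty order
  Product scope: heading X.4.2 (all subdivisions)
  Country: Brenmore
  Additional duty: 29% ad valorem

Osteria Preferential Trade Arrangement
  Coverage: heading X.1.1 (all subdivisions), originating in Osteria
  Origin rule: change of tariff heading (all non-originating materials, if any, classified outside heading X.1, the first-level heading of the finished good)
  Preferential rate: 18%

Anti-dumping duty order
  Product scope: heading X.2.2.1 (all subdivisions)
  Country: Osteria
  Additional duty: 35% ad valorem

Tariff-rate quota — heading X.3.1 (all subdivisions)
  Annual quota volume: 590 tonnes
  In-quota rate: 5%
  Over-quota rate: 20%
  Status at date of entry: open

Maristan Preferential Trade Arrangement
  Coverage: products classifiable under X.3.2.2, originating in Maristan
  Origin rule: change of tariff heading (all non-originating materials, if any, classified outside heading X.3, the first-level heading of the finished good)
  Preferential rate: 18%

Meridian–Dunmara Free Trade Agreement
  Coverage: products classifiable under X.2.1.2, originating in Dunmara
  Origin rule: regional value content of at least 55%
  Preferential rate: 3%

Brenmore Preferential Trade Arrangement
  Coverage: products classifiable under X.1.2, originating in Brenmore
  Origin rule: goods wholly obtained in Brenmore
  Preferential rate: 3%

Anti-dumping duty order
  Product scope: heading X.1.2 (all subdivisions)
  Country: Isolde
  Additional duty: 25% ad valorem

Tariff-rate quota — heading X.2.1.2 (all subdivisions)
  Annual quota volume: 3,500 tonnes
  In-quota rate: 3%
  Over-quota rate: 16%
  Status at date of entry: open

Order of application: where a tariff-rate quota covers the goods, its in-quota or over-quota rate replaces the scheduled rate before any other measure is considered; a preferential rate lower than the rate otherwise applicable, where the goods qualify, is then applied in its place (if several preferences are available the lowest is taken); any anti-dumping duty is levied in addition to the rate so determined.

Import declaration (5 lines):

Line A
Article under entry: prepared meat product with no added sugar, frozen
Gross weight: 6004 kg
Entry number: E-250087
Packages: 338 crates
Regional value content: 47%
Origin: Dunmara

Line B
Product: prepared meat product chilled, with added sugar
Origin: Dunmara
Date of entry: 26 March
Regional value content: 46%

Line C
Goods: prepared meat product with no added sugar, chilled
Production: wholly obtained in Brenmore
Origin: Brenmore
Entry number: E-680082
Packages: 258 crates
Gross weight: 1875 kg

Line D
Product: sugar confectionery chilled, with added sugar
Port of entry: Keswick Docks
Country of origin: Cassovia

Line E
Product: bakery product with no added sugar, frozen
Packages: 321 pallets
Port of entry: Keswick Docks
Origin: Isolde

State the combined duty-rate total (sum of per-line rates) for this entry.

81%

Line A: prepared meat product → X.1; frozen → X.1.1; with no added sugar → X.1.1.1. Scheduled 24%. Dunmara agreement on X.2.1.2: X.1.1.1 not covered. → 24%.
Line B: prepared meat product → X.1; chilled → X.1.2; with added sugar → X.1.2.1. Scheduled 14%. Dunmara agreement on X.2.1.2: X.1.2.1 not covered. → 14%.
Line C: prepared meat product → X.1; chilled → X.1.2; with no added sugar → X.1.2.2. Scheduled 8%. Brenmore agreement on X.1.2: wholly obtained → 3% available; preferential 3%. → 3%.
Line D: sugar confectionery → X.2; chilled → X.2.1; with added sugar → X.2.1.1. Scheduled 20%. No special measure applies. → 20%.
Line E: bakery product → X.3; frozen → X.3.2; with no added sugar → X.3.2.1. Scheduled 20%. No special measure applies. → 20%.
Sum: 24% + 14% + 3% + 20% + 20% = 81%.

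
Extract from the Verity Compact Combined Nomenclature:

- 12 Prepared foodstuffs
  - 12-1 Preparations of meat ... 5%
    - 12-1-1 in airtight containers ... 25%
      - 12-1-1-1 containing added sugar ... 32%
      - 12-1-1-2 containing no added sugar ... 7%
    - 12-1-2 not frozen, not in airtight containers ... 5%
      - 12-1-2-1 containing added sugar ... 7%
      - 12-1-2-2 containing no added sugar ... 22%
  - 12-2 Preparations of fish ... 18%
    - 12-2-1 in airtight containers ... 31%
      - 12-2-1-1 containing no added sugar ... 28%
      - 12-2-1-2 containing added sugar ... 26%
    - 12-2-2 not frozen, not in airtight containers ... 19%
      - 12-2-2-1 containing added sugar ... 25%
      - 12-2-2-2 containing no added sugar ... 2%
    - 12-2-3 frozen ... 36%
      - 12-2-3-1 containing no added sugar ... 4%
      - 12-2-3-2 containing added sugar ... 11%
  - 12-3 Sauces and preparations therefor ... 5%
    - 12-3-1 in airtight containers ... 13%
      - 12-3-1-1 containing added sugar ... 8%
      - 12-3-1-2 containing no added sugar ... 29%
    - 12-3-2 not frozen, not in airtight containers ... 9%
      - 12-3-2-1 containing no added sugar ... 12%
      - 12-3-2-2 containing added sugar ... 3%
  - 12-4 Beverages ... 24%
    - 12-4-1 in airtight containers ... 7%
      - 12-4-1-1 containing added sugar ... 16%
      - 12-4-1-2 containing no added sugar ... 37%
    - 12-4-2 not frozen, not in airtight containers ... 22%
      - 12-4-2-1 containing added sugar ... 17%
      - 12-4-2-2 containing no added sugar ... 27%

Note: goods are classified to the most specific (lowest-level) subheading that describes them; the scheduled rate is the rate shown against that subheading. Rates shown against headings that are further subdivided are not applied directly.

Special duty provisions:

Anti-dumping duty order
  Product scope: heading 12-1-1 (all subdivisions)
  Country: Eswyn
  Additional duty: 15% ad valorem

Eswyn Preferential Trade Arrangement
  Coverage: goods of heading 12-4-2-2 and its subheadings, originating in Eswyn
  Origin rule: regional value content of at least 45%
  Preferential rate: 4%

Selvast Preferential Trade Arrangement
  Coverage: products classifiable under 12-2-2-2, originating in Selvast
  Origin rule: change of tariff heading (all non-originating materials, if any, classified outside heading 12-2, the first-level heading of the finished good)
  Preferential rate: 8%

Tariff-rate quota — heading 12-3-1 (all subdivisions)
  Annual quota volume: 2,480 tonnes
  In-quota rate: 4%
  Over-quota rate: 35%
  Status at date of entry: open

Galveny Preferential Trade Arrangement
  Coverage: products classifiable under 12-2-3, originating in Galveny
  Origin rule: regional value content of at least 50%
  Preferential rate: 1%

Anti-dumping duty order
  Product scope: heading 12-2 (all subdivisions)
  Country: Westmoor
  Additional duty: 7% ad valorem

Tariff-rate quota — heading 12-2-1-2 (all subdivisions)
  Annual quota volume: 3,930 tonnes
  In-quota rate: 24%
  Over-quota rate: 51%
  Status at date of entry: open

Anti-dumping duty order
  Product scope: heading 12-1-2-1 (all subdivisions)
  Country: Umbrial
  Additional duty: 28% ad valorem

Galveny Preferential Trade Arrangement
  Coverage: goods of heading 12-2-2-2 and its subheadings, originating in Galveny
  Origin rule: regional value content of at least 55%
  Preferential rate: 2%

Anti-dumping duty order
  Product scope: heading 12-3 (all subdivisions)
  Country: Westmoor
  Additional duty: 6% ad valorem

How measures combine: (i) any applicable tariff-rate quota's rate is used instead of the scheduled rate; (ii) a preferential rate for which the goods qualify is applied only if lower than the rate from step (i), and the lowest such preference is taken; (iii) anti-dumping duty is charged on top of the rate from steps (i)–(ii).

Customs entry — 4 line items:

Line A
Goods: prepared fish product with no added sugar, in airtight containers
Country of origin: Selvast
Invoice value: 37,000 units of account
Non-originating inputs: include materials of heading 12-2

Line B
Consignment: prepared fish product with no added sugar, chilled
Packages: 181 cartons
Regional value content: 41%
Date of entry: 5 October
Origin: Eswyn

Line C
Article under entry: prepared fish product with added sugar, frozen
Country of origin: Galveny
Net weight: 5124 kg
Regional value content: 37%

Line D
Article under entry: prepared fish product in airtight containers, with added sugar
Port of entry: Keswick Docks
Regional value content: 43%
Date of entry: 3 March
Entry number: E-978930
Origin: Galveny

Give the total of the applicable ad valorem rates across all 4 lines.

Line A: prepared fish product → 12-2; in airtight containers → 12-2-1; with no added sugar → 12-2-1-1. Scheduled 28%. Selvast agreement on 12-2-2-2: 12-2-1-1 not covered. → 28%.
Line B: prepared fish product → 12-2; chilled → 12-2-2; with no added sugar → 12-2-2-2. Scheduled 2%. Eswyn agreement on 12-4-2-2: 12-2-2-2 not covered. → 2%.
Line C: prepared fish product → 12-2; frozen → 12-2-3; with added sugar → 12-2-3-2. Scheduled 11%. Galveny agreement on 12-2-3: RVC < 50%; Galveny agreement on 12-2-2-2: 12-2-3-2 not covered. → 11%.
Line D: prepared fish product → 12-2; in airtight containers → 12-2-1; with added sugar → 12-2-1-2. Scheduled 26%. quota on 12-2-1-2 open → in-quota 24%; Galveny agreement on 12-2-3: 12-2-1-2 not covered; Galveny agreement on 12-2-2-2: 12-2-1-2 not covered. → 24%.
Sum: 28% + 2% + 11% + 24% = 65%.

65%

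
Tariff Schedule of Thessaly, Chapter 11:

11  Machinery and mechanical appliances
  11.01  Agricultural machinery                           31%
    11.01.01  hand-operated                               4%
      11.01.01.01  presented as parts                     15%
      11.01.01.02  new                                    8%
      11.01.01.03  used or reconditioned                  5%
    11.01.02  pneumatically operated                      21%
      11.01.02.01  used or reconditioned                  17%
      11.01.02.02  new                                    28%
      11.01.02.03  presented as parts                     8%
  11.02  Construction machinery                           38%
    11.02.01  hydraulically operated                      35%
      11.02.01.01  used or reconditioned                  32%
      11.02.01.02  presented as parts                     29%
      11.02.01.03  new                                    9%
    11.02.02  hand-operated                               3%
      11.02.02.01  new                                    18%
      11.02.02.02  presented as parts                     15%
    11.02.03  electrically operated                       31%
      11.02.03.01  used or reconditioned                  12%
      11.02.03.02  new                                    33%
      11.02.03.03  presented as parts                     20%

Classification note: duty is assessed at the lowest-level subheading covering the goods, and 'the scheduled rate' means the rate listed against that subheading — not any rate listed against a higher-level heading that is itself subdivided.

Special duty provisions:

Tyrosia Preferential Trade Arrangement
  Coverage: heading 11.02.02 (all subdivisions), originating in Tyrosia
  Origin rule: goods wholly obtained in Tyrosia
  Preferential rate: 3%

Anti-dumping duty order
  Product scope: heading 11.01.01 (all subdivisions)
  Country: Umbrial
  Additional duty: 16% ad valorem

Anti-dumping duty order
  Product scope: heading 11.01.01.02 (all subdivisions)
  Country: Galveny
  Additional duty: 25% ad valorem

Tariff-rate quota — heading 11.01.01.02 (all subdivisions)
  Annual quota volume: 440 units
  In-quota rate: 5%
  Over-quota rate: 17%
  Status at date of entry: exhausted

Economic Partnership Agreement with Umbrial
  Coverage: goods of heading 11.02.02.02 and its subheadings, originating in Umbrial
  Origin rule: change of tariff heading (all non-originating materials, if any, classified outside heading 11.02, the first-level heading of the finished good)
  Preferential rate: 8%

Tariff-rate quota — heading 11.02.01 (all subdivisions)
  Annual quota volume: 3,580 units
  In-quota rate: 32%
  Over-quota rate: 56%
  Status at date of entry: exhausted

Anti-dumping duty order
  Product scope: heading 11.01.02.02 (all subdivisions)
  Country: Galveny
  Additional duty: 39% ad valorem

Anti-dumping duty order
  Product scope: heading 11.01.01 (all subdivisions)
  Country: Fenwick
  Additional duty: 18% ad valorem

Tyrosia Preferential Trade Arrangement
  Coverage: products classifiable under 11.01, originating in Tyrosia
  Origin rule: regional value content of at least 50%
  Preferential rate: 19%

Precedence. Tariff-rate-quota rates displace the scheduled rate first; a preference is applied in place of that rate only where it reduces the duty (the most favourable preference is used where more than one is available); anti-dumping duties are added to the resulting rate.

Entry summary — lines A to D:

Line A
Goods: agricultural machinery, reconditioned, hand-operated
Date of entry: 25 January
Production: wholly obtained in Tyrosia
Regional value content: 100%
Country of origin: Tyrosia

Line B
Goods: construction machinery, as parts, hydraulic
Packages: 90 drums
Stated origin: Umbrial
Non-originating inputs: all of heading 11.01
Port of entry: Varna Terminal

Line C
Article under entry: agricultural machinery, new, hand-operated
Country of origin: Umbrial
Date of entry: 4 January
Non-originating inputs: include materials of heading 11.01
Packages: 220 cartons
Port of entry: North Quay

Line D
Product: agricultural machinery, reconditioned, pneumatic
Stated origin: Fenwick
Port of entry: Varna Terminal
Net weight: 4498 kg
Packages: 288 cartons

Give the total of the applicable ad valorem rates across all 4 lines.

Line A: agricultural → 11.01; hand-operated → 11.01.01; reconditioned → 11.01.01.03. Scheduled 5%. Tyrosia agreement on 11.02.02: 11.01.01.03 not covered; Tyrosia agreement on 11.01: RVC ≥ 50% → 19% available; preference 19% not lower than 5% → no reduction. → 5%.
Line B: construction → 11.02; hydraulic → 11.02.01; as parts → 11.02.01.02. Scheduled 29%. quota on 11.02.01 exhausted → over-quota 56%; Umbrial agreement on 11.02.02.02: 11.02.01.02 not covered. → 56%.
Line C: agricultural → 11.01; hand-operated → 11.01.01; new → 11.01.01.02. Scheduled 8%. quota on 11.01.01.02 exhausted → over-quota 17%; Umbrial agreement on 11.02.02.02: 11.01.01.02 not covered; anti-dumping (Umbrial, 11.01.01): +16%; total 17% + 16% = 33%. → 33%.
Line D: agricultural → 11.01; pneumatic → 11.01.02; reconditioned → 11.01.02.01. Scheduled 17%. No special measure applies. → 17%.
Sum: 5% + 56% + 33% + 17% = 111%.

111%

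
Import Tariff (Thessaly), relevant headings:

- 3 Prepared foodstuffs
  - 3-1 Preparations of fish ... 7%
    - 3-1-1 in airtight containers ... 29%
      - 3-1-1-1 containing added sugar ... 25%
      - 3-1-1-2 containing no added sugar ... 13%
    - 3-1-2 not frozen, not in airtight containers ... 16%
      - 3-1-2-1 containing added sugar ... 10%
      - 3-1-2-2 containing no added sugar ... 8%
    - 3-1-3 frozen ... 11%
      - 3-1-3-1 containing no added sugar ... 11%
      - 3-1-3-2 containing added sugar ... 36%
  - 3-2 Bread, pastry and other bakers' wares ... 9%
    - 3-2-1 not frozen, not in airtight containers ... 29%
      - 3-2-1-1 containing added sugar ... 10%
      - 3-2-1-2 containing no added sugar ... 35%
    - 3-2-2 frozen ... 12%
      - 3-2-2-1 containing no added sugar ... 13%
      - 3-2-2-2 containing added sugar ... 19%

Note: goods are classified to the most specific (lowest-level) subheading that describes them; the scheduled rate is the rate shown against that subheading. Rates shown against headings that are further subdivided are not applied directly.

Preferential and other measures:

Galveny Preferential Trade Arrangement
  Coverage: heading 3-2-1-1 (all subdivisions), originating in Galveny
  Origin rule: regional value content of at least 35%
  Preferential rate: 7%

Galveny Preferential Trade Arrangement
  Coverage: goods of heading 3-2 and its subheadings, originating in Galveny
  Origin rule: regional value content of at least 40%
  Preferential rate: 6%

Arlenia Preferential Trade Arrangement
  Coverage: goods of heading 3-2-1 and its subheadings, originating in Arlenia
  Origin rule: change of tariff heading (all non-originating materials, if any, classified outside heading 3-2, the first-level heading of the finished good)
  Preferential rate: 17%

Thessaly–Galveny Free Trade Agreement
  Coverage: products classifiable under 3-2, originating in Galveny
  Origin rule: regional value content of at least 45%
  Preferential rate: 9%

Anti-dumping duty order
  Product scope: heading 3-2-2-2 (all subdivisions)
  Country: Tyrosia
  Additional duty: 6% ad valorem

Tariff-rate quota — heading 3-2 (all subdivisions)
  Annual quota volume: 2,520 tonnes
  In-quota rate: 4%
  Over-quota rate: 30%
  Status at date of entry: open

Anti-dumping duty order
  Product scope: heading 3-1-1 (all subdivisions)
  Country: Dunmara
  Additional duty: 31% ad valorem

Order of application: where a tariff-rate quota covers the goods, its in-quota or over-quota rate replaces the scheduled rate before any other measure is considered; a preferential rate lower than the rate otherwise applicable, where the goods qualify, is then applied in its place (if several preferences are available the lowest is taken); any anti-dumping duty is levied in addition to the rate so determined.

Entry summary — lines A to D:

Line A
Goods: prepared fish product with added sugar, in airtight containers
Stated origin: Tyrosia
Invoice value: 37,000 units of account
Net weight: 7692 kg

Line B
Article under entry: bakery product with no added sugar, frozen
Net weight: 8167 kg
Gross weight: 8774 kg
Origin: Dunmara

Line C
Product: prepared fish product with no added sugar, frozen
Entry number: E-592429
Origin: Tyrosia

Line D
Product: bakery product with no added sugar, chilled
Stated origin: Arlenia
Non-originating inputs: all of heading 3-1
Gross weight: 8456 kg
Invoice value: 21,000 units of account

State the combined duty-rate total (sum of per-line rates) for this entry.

Line A: prepared fish product → 3-1; in airtight containers → 3-1-1; with added sugar → 3-1-1-1. Scheduled 25%. No special measure applies. → 25%.
Line B: bakery product → 3-2; frozen → 3-2-2; with no added sugar → 3-2-2-1. Scheduled 13%. quota on 3-2 open → in-quota 4%. → 4%.
Line C: prepared fish product → 3-1; frozen → 3-1-3; with no added sugar → 3-1-3-1. Scheduled 11%. No special measure applies. → 11%.
Line D: bakery product → 3-2; chilled → 3-2-1; with no added sugar → 3-2-1-2. Scheduled 35%. quota on 3-2 open → in-quota 4%; Arlenia agreement on 3-2-1: CTH met → 17% available; preference 17% not lower than 4% → no reduction. → 4%.
Sum: 25% + 4% + 11% + 4% = 44%.

44%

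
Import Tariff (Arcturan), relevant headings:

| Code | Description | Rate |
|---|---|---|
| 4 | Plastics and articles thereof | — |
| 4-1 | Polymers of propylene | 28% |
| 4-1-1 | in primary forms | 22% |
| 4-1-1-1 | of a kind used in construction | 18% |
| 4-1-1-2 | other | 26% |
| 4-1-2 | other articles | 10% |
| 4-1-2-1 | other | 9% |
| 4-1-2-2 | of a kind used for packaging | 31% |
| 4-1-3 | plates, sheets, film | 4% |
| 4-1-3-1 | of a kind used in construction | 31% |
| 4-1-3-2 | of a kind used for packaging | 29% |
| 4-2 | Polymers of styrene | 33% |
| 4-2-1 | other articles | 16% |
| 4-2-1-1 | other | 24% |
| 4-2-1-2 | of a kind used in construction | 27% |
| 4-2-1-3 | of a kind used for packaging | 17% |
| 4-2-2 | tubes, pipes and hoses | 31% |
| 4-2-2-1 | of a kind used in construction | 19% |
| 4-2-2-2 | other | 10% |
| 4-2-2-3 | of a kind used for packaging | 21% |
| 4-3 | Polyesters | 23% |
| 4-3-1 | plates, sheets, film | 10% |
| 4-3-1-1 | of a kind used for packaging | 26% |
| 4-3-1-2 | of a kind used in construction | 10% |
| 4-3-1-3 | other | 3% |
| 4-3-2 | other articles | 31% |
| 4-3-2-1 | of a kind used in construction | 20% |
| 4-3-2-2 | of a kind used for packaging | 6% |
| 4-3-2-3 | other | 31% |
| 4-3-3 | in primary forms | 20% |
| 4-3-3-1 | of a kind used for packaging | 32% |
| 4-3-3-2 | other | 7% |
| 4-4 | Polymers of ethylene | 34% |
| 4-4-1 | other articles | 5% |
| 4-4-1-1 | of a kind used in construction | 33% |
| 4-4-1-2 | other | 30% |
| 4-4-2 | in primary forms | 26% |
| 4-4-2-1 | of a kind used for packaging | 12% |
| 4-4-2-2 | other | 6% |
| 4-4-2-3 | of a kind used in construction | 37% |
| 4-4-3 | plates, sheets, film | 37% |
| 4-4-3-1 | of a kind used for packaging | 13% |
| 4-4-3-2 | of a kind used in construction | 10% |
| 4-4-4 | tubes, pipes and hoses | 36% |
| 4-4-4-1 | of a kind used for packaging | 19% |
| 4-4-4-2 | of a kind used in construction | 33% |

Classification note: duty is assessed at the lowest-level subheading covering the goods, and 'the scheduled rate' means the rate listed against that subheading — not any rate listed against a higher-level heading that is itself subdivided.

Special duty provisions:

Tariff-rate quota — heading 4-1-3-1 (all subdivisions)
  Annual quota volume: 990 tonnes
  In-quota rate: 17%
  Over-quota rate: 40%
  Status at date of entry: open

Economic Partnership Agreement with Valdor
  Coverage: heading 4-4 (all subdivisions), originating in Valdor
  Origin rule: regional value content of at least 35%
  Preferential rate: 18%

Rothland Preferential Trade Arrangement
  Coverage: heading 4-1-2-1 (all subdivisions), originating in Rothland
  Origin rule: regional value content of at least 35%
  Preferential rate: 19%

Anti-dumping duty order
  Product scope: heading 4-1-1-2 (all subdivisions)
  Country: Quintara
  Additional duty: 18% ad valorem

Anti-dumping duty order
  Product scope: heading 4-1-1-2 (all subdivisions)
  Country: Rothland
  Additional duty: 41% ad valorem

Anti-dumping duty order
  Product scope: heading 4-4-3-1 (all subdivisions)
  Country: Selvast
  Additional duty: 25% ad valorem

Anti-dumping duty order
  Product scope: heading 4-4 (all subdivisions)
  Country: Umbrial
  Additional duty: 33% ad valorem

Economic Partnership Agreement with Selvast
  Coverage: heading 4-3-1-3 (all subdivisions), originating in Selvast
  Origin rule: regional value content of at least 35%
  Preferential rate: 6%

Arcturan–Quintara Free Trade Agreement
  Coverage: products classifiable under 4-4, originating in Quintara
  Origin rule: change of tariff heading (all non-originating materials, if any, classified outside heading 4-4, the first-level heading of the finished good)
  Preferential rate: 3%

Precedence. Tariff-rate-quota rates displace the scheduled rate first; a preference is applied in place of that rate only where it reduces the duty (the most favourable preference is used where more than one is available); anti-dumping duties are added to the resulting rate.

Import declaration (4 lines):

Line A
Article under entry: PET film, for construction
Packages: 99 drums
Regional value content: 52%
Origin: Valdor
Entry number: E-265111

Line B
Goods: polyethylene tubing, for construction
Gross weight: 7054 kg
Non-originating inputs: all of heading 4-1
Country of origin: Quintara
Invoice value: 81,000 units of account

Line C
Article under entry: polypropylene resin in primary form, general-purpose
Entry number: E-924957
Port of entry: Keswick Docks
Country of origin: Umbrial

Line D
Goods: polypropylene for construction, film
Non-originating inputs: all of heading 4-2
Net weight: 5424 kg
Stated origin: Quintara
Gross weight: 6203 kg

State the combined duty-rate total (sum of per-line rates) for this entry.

Line A: PET → 4-3; film → 4-3-1; for construction → 4-3-1-2. Scheduled 10%. Valdor agreement on 4-4: 4-3-1-2 not covered. → 10%.
Line B: polyethylene → 4-4; tubing → 4-4-4; for construction → 4-4-4-2. Scheduled 33%. Quintara agreement on 4-4: CTH met → 3% available; preferential 3%. → 3%.
Line C: polypropylene → 4-1; resin in primary form → 4-1-1; general-purpose → 4-1-1-2. Scheduled 26%. No special measure applies. → 26%.
Line D: polypropylene → 4-1; film → 4-1-3; for construction → 4-1-3-1. Scheduled 31%. quota on 4-1-3-1 open → in-quota 17%; Quintara agreement on 4-4: 4-1-3-1 not covered. → 17%.
Sum: 10% + 3% + 26% + 17% = 56%.

56%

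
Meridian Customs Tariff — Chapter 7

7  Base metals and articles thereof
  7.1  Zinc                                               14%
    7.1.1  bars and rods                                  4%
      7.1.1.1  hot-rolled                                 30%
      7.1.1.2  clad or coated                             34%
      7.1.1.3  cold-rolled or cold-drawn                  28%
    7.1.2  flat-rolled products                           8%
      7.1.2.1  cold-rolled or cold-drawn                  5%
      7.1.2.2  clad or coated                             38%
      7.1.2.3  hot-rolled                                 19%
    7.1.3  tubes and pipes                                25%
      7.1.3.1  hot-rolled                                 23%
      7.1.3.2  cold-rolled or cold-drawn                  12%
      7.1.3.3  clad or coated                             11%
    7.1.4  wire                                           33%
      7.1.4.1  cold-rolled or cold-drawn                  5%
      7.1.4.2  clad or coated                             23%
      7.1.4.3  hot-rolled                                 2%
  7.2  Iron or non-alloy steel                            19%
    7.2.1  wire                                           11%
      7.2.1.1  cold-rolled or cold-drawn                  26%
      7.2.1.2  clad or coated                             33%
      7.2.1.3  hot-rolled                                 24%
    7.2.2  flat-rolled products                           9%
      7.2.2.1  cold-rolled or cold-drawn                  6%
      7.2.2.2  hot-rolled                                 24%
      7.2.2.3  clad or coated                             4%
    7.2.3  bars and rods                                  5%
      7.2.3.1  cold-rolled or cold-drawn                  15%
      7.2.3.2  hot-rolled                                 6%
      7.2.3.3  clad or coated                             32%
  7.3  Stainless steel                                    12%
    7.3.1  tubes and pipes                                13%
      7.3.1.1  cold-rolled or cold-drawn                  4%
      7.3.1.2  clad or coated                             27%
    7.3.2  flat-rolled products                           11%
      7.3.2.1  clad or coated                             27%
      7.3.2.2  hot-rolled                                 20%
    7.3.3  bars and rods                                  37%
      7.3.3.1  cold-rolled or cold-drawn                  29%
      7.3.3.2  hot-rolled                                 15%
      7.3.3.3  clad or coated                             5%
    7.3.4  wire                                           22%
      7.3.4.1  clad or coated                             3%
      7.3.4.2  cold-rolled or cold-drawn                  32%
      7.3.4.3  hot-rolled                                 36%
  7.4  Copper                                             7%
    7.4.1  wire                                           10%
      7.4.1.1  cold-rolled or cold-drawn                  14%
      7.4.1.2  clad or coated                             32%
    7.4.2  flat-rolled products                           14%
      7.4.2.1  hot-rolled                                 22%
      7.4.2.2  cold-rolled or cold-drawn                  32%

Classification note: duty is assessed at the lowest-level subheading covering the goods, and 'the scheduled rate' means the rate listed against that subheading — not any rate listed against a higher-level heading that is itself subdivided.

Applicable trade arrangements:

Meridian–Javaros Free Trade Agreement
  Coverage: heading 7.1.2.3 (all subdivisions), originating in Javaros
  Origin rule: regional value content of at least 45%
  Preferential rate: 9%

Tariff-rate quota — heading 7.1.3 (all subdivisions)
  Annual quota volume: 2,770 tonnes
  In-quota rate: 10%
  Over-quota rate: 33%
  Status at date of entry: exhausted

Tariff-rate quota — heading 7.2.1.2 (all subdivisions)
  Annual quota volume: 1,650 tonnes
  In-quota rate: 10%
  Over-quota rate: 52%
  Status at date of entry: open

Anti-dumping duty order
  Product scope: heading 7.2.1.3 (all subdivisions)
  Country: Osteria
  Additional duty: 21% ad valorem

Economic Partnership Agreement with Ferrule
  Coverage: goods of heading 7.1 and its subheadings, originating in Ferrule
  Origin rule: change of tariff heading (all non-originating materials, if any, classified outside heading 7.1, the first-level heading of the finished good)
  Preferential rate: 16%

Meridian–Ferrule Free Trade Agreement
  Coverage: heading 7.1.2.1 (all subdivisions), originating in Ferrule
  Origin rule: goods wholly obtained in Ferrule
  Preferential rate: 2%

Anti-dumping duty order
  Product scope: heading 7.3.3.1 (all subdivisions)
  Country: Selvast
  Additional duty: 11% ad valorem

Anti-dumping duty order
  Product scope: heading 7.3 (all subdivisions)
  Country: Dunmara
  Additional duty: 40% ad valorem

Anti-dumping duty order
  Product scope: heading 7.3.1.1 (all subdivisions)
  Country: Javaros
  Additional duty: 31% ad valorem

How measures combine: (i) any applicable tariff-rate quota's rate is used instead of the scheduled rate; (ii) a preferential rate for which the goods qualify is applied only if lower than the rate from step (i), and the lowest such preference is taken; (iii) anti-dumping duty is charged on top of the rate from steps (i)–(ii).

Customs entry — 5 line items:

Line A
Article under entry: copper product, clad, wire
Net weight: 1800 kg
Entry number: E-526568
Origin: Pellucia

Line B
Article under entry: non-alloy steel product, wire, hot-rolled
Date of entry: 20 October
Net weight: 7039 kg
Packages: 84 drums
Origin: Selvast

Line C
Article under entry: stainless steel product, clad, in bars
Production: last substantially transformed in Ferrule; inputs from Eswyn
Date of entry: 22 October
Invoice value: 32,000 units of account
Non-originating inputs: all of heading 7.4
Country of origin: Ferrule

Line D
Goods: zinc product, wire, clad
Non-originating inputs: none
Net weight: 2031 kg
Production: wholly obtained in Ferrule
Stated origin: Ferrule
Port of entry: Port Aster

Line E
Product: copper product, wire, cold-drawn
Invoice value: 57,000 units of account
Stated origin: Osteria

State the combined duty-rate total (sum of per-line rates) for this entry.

Line A: copper → 7.4; wire → 7.4.1; clad → 7.4.1.2. Scheduled 32%. No special measure applies. → 32%.
Line B: non-alloy steel → 7.2; wire → 7.2.1; hot-rolled → 7.2.1.3. Scheduled 24%. No special measure applies. → 24%.
Line C: stainless steel → 7.3; in bars → 7.3.3; clad → 7.3.3.3. Scheduled 5%. Ferrule agreement on 7.1: 7.3.3.3 not covered; Ferrule agreement on 7.1.2.1: 7.3.3.3 not covered. → 5%.
Line D: zinc → 7.1; wire → 7.1.4; clad → 7.1.4.2. Scheduled 23%. Ferrule agreement on 7.1: CTH met → 16% available; Ferrule agreement on 7.1.2.1: 7.1.4.2 not covered; preferential 16%. → 16%.
Line E: copper → 7.4; wire → 7.4.1; cold-drawn → 7.4.1.1. Scheduled 14%. No special measure applies. → 14%.
Sum: 32% + 24% + 5% + 16% + 14% = 91%.

91%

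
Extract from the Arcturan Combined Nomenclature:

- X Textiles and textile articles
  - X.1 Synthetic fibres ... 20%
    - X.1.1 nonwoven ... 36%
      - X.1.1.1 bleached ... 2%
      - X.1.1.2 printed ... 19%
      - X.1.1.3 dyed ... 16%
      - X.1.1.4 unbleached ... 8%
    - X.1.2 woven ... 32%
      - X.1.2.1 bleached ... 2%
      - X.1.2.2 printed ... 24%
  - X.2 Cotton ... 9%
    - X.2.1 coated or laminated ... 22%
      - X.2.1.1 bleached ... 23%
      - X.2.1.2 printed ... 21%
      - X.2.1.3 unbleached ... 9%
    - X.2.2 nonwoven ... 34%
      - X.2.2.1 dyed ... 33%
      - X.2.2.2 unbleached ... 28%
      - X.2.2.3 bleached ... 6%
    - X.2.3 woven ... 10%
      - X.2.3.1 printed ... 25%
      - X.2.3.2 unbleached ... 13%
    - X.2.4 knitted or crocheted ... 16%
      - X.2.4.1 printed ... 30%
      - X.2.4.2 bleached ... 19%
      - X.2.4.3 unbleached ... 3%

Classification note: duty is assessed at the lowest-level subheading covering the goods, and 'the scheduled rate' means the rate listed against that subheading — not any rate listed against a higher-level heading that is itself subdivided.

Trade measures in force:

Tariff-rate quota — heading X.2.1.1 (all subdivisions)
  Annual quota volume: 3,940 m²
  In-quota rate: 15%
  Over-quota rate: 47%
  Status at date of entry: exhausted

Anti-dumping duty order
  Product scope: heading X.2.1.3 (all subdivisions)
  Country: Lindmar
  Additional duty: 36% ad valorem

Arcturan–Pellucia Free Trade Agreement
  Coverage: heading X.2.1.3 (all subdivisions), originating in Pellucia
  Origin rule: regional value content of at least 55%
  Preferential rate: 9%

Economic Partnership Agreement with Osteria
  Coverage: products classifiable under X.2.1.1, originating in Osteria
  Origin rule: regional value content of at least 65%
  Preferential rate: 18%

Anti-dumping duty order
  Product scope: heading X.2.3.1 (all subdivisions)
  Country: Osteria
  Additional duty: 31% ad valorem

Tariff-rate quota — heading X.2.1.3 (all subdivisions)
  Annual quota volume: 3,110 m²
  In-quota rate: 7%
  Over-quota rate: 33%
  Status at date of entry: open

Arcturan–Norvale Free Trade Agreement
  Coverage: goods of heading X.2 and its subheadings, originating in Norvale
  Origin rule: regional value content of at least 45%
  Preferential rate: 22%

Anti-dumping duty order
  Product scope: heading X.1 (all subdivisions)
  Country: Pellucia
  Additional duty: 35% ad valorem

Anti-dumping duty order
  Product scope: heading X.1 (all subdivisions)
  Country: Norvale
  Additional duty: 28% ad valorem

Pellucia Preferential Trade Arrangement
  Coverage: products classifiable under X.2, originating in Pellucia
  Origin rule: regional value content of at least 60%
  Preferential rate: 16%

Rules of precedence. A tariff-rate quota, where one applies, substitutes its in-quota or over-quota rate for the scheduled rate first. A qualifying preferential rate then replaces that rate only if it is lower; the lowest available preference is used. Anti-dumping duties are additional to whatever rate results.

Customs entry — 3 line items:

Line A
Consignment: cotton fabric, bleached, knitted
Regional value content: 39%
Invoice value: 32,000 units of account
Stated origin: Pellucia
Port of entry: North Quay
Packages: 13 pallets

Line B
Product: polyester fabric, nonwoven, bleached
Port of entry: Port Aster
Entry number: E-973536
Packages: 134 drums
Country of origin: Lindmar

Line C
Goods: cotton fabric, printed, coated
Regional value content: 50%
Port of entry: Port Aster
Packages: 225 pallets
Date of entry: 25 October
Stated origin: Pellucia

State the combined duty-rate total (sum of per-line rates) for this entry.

42%

Line A: cotton → X.2; knitted → X.2.4; bleached → X.2.4.2. Scheduled 19%. Pellucia agreement on X.2.1.3: X.2.4.2 not covered; Pellucia agreement on X.2: RVC < 60%. → 19%.
Line B: polyester → X.1; nonwoven → X.1.1; bleached → X.1.1.1. Scheduled 2%. No special measure applies. → 2%.
Line C: cotton → X.2; coated → X.2.1; printed → X.2.1.2. Scheduled 21%. Pellucia agreement on X.2.1.3: X.2.1.2 not covered; Pellucia agreement on X.2: RVC < 60%. → 21%.
Sum: 19% + 2% + 21% = 42%.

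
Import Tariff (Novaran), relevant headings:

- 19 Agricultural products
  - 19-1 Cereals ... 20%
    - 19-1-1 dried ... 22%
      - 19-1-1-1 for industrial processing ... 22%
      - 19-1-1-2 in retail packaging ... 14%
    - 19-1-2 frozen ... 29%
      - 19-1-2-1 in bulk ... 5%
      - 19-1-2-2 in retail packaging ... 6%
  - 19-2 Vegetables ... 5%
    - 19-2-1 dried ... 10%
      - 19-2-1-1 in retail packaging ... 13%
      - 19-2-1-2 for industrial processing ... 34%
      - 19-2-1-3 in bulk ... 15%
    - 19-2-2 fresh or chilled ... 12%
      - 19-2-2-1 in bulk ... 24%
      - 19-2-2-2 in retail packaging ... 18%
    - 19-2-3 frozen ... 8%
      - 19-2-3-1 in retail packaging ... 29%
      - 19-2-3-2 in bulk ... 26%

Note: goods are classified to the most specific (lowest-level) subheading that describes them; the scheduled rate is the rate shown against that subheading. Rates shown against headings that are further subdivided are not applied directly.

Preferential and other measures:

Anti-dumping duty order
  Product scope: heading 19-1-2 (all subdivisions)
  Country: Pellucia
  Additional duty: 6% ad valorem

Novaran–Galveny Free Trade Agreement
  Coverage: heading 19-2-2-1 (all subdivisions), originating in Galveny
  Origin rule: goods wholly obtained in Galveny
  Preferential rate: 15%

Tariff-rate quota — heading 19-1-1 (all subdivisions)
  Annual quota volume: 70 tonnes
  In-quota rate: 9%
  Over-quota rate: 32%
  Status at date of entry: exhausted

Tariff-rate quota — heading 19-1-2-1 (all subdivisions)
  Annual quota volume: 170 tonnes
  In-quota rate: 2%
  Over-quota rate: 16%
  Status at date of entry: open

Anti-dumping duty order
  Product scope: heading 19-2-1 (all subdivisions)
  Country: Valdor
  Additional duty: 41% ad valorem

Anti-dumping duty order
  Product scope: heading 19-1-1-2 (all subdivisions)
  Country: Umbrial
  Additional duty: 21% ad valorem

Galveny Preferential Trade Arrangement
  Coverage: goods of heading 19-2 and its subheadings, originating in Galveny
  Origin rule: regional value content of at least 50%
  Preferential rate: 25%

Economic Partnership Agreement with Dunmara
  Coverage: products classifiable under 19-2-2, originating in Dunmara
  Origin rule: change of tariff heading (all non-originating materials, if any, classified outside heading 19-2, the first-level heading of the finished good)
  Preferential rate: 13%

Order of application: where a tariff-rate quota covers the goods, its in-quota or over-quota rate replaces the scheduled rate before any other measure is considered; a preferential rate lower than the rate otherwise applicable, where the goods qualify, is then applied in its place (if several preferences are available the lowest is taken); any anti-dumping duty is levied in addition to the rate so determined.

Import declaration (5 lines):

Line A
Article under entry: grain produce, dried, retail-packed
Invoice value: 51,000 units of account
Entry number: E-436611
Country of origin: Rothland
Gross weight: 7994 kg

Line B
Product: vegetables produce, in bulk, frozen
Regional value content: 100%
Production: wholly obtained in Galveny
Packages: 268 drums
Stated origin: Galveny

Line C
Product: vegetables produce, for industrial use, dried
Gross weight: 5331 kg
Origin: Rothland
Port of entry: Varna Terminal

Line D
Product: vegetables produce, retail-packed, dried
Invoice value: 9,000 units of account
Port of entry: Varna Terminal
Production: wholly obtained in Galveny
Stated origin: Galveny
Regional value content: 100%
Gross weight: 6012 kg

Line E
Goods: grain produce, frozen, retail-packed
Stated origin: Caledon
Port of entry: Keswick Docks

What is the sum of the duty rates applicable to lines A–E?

110%

Line A: grain → 19-1; dried → 19-1-1; retail-packed → 19-1-1-2. Scheduled 14%. quota on 19-1-1 exhausted → over-quota 32%. → 32%.
Line B: vegetables → 19-2; frozen → 19-2-3; in bulk → 19-2-3-2. Scheduled 26%. Galveny agreement on 19-2-2-1: 19-2-3-2 not covered; Galveny agreement on 19-2: RVC ≥ 50% → 25% available; preferential 25%. → 25%.
Line C: vegetables → 19-2; dried → 19-2-1; for industrial use → 19-2-1-2. Scheduled 34%. No special measure applies. → 34%.
Line D: vegetables → 19-2; dried → 19-2-1; retail-packed → 19-2-1-1. Scheduled 13%. Galveny agreement on 19-2-2-1: 19-2-1-1 not covered; Galveny agreement on 19-2: RVC ≥ 50% → 25% available; preference 25% not lower than 13% → no reduction. → 13%.
Line E: grain → 19-1; frozen → 19-1-2; retail-packed → 19-1-2-2. Scheduled 6%. No special measure applies. → 6%.
Sum: 32% + 25% + 34% + 13% + 6% = 110%.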